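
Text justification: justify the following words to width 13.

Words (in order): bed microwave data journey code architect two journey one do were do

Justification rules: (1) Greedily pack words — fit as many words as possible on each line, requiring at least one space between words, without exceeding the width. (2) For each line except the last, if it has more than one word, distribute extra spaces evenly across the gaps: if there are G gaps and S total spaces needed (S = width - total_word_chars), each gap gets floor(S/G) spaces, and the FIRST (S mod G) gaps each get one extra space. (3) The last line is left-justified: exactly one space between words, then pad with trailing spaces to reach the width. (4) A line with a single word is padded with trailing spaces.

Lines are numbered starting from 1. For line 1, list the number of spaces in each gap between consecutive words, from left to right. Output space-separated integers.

Line 1: ['bed', 'microwave'] (min_width=13, slack=0)
Line 2: ['data', 'journey'] (min_width=12, slack=1)
Line 3: ['code'] (min_width=4, slack=9)
Line 4: ['architect', 'two'] (min_width=13, slack=0)
Line 5: ['journey', 'one'] (min_width=11, slack=2)
Line 6: ['do', 'were', 'do'] (min_width=10, slack=3)

Answer: 1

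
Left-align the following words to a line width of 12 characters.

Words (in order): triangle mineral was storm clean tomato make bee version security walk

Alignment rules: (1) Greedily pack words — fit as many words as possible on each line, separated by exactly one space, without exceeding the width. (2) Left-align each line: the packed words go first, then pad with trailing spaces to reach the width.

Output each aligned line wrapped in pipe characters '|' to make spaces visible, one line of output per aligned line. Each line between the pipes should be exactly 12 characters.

Answer: |triangle    |
|mineral was |
|storm clean |
|tomato make |
|bee version |
|security    |
|walk        |

Derivation:
Line 1: ['triangle'] (min_width=8, slack=4)
Line 2: ['mineral', 'was'] (min_width=11, slack=1)
Line 3: ['storm', 'clean'] (min_width=11, slack=1)
Line 4: ['tomato', 'make'] (min_width=11, slack=1)
Line 5: ['bee', 'version'] (min_width=11, slack=1)
Line 6: ['security'] (min_width=8, slack=4)
Line 7: ['walk'] (min_width=4, slack=8)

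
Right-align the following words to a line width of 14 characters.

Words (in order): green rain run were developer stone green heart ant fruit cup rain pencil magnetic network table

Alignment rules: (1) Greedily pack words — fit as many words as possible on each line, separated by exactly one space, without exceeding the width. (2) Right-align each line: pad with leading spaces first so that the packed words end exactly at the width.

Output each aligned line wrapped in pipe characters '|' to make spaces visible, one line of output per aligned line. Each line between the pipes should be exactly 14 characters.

Line 1: ['green', 'rain', 'run'] (min_width=14, slack=0)
Line 2: ['were', 'developer'] (min_width=14, slack=0)
Line 3: ['stone', 'green'] (min_width=11, slack=3)
Line 4: ['heart', 'ant'] (min_width=9, slack=5)
Line 5: ['fruit', 'cup', 'rain'] (min_width=14, slack=0)
Line 6: ['pencil'] (min_width=6, slack=8)
Line 7: ['magnetic'] (min_width=8, slack=6)
Line 8: ['network', 'table'] (min_width=13, slack=1)

Answer: |green rain run|
|were developer|
|   stone green|
|     heart ant|
|fruit cup rain|
|        pencil|
|      magnetic|
| network table|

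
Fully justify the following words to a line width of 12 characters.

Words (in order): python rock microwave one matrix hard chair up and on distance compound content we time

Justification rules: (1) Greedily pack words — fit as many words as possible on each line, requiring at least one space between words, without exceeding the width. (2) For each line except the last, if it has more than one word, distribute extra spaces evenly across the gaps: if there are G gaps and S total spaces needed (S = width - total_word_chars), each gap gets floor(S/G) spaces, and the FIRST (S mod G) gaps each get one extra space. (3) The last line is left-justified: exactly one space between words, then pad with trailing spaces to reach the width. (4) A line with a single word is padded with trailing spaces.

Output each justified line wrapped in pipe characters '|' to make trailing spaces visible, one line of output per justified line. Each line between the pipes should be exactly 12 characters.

Line 1: ['python', 'rock'] (min_width=11, slack=1)
Line 2: ['microwave'] (min_width=9, slack=3)
Line 3: ['one', 'matrix'] (min_width=10, slack=2)
Line 4: ['hard', 'chair'] (min_width=10, slack=2)
Line 5: ['up', 'and', 'on'] (min_width=9, slack=3)
Line 6: ['distance'] (min_width=8, slack=4)
Line 7: ['compound'] (min_width=8, slack=4)
Line 8: ['content', 'we'] (min_width=10, slack=2)
Line 9: ['time'] (min_width=4, slack=8)

Answer: |python  rock|
|microwave   |
|one   matrix|
|hard   chair|
|up   and  on|
|distance    |
|compound    |
|content   we|
|time        |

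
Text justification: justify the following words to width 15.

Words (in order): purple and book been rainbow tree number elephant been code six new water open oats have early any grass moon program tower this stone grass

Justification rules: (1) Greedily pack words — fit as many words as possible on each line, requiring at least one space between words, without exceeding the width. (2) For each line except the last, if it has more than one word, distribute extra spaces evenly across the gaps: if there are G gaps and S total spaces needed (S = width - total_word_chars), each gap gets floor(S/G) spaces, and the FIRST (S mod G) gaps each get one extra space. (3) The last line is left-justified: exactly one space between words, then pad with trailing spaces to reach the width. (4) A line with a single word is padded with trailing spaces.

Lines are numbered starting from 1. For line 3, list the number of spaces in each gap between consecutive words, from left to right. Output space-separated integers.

Line 1: ['purple', 'and', 'book'] (min_width=15, slack=0)
Line 2: ['been', 'rainbow'] (min_width=12, slack=3)
Line 3: ['tree', 'number'] (min_width=11, slack=4)
Line 4: ['elephant', 'been'] (min_width=13, slack=2)
Line 5: ['code', 'six', 'new'] (min_width=12, slack=3)
Line 6: ['water', 'open', 'oats'] (min_width=15, slack=0)
Line 7: ['have', 'early', 'any'] (min_width=14, slack=1)
Line 8: ['grass', 'moon'] (min_width=10, slack=5)
Line 9: ['program', 'tower'] (min_width=13, slack=2)
Line 10: ['this', 'stone'] (min_width=10, slack=5)
Line 11: ['grass'] (min_width=5, slack=10)

Answer: 5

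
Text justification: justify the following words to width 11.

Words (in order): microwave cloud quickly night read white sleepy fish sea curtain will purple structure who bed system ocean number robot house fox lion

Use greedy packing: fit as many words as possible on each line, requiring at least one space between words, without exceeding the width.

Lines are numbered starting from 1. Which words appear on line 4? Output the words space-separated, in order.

Answer: night read

Derivation:
Line 1: ['microwave'] (min_width=9, slack=2)
Line 2: ['cloud'] (min_width=5, slack=6)
Line 3: ['quickly'] (min_width=7, slack=4)
Line 4: ['night', 'read'] (min_width=10, slack=1)
Line 5: ['white'] (min_width=5, slack=6)
Line 6: ['sleepy', 'fish'] (min_width=11, slack=0)
Line 7: ['sea', 'curtain'] (min_width=11, slack=0)
Line 8: ['will', 'purple'] (min_width=11, slack=0)
Line 9: ['structure'] (min_width=9, slack=2)
Line 10: ['who', 'bed'] (min_width=7, slack=4)
Line 11: ['system'] (min_width=6, slack=5)
Line 12: ['ocean'] (min_width=5, slack=6)
Line 13: ['number'] (min_width=6, slack=5)
Line 14: ['robot', 'house'] (min_width=11, slack=0)
Line 15: ['fox', 'lion'] (min_width=8, slack=3)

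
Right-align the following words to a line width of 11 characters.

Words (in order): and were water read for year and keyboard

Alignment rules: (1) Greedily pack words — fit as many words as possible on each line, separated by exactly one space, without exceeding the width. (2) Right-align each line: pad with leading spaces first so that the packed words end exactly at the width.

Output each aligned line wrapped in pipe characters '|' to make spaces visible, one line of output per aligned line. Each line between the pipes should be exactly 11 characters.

Answer: |   and were|
| water read|
|   for year|
|        and|
|   keyboard|

Derivation:
Line 1: ['and', 'were'] (min_width=8, slack=3)
Line 2: ['water', 'read'] (min_width=10, slack=1)
Line 3: ['for', 'year'] (min_width=8, slack=3)
Line 4: ['and'] (min_width=3, slack=8)
Line 5: ['keyboard'] (min_width=8, slack=3)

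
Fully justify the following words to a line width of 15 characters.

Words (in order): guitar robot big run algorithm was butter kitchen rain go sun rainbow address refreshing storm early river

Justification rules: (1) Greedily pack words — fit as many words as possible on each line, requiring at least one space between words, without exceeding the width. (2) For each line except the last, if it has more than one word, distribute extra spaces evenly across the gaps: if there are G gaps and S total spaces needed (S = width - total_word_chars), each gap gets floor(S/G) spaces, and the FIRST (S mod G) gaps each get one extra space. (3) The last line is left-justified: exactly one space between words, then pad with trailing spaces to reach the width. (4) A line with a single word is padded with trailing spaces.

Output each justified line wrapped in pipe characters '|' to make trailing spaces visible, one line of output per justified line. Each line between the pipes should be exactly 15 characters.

Line 1: ['guitar', 'robot'] (min_width=12, slack=3)
Line 2: ['big', 'run'] (min_width=7, slack=8)
Line 3: ['algorithm', 'was'] (min_width=13, slack=2)
Line 4: ['butter', 'kitchen'] (min_width=14, slack=1)
Line 5: ['rain', 'go', 'sun'] (min_width=11, slack=4)
Line 6: ['rainbow', 'address'] (min_width=15, slack=0)
Line 7: ['refreshing'] (min_width=10, slack=5)
Line 8: ['storm', 'early'] (min_width=11, slack=4)
Line 9: ['river'] (min_width=5, slack=10)

Answer: |guitar    robot|
|big         run|
|algorithm   was|
|butter  kitchen|
|rain   go   sun|
|rainbow address|
|refreshing     |
|storm     early|
|river          |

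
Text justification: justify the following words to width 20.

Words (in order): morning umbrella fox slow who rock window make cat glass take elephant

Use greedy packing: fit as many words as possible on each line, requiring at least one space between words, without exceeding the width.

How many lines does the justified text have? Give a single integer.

Line 1: ['morning', 'umbrella', 'fox'] (min_width=20, slack=0)
Line 2: ['slow', 'who', 'rock', 'window'] (min_width=20, slack=0)
Line 3: ['make', 'cat', 'glass', 'take'] (min_width=19, slack=1)
Line 4: ['elephant'] (min_width=8, slack=12)
Total lines: 4

Answer: 4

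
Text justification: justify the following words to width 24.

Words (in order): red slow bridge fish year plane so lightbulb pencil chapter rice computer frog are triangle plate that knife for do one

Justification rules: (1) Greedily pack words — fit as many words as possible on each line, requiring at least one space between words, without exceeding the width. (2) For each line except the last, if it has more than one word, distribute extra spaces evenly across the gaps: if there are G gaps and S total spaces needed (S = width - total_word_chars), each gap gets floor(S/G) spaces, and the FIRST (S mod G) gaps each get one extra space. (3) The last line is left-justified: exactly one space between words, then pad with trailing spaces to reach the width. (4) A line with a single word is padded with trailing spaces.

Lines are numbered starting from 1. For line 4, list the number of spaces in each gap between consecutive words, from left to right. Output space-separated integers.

Line 1: ['red', 'slow', 'bridge', 'fish'] (min_width=20, slack=4)
Line 2: ['year', 'plane', 'so', 'lightbulb'] (min_width=23, slack=1)
Line 3: ['pencil', 'chapter', 'rice'] (min_width=19, slack=5)
Line 4: ['computer', 'frog', 'are'] (min_width=17, slack=7)
Line 5: ['triangle', 'plate', 'that'] (min_width=19, slack=5)
Line 6: ['knife', 'for', 'do', 'one'] (min_width=16, slack=8)

Answer: 5 4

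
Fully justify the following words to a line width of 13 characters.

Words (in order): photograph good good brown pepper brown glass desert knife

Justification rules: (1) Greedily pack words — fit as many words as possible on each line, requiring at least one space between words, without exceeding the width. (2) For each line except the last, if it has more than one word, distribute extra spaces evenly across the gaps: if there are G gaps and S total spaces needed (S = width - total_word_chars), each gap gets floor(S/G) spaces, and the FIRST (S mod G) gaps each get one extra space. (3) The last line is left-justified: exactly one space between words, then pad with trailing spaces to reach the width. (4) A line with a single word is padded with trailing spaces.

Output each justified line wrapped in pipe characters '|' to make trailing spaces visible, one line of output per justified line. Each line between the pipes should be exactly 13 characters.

Answer: |photograph   |
|good     good|
|brown  pepper|
|brown   glass|
|desert knife |

Derivation:
Line 1: ['photograph'] (min_width=10, slack=3)
Line 2: ['good', 'good'] (min_width=9, slack=4)
Line 3: ['brown', 'pepper'] (min_width=12, slack=1)
Line 4: ['brown', 'glass'] (min_width=11, slack=2)
Line 5: ['desert', 'knife'] (min_width=12, slack=1)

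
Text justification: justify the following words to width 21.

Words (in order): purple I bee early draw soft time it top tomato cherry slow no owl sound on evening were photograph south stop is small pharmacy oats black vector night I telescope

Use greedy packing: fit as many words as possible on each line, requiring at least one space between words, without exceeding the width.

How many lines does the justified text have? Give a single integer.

Answer: 9

Derivation:
Line 1: ['purple', 'I', 'bee', 'early'] (min_width=18, slack=3)
Line 2: ['draw', 'soft', 'time', 'it', 'top'] (min_width=21, slack=0)
Line 3: ['tomato', 'cherry', 'slow', 'no'] (min_width=21, slack=0)
Line 4: ['owl', 'sound', 'on', 'evening'] (min_width=20, slack=1)
Line 5: ['were', 'photograph', 'south'] (min_width=21, slack=0)
Line 6: ['stop', 'is', 'small'] (min_width=13, slack=8)
Line 7: ['pharmacy', 'oats', 'black'] (min_width=19, slack=2)
Line 8: ['vector', 'night', 'I'] (min_width=14, slack=7)
Line 9: ['telescope'] (min_width=9, slack=12)
Total lines: 9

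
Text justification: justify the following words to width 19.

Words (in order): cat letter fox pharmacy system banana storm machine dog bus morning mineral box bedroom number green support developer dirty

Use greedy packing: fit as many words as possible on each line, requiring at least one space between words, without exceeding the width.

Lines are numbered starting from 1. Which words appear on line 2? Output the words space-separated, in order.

Answer: pharmacy system

Derivation:
Line 1: ['cat', 'letter', 'fox'] (min_width=14, slack=5)
Line 2: ['pharmacy', 'system'] (min_width=15, slack=4)
Line 3: ['banana', 'storm'] (min_width=12, slack=7)
Line 4: ['machine', 'dog', 'bus'] (min_width=15, slack=4)
Line 5: ['morning', 'mineral', 'box'] (min_width=19, slack=0)
Line 6: ['bedroom', 'number'] (min_width=14, slack=5)
Line 7: ['green', 'support'] (min_width=13, slack=6)
Line 8: ['developer', 'dirty'] (min_width=15, slack=4)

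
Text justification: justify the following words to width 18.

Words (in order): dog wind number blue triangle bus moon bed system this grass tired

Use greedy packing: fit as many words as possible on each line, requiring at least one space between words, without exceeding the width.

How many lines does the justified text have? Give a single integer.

Answer: 4

Derivation:
Line 1: ['dog', 'wind', 'number'] (min_width=15, slack=3)
Line 2: ['blue', 'triangle', 'bus'] (min_width=17, slack=1)
Line 3: ['moon', 'bed', 'system'] (min_width=15, slack=3)
Line 4: ['this', 'grass', 'tired'] (min_width=16, slack=2)
Total lines: 4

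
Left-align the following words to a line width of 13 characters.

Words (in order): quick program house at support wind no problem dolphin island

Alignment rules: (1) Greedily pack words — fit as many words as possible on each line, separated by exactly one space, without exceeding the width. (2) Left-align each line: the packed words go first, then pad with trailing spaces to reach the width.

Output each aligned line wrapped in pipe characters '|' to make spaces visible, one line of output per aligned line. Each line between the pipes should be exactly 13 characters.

Answer: |quick program|
|house at     |
|support wind |
|no problem   |
|dolphin      |
|island       |

Derivation:
Line 1: ['quick', 'program'] (min_width=13, slack=0)
Line 2: ['house', 'at'] (min_width=8, slack=5)
Line 3: ['support', 'wind'] (min_width=12, slack=1)
Line 4: ['no', 'problem'] (min_width=10, slack=3)
Line 5: ['dolphin'] (min_width=7, slack=6)
Line 6: ['island'] (min_width=6, slack=7)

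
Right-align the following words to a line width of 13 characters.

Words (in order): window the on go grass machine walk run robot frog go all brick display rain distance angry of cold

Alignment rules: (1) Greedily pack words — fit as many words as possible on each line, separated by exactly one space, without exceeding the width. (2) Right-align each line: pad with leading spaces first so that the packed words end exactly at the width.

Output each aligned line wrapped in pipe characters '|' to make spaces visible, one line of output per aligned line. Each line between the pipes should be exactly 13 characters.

Answer: |window the on|
|     go grass|
| machine walk|
|    run robot|
|  frog go all|
|brick display|
|rain distance|
|angry of cold|

Derivation:
Line 1: ['window', 'the', 'on'] (min_width=13, slack=0)
Line 2: ['go', 'grass'] (min_width=8, slack=5)
Line 3: ['machine', 'walk'] (min_width=12, slack=1)
Line 4: ['run', 'robot'] (min_width=9, slack=4)
Line 5: ['frog', 'go', 'all'] (min_width=11, slack=2)
Line 6: ['brick', 'display'] (min_width=13, slack=0)
Line 7: ['rain', 'distance'] (min_width=13, slack=0)
Line 8: ['angry', 'of', 'cold'] (min_width=13, slack=0)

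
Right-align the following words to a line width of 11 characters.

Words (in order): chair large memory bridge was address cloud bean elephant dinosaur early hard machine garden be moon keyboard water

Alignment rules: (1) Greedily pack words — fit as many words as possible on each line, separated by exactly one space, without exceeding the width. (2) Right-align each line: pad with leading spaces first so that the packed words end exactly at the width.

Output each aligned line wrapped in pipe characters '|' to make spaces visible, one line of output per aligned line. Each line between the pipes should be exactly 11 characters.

Answer: |chair large|
|     memory|
| bridge was|
|    address|
| cloud bean|
|   elephant|
|   dinosaur|
| early hard|
|    machine|
|  garden be|
|       moon|
|   keyboard|
|      water|

Derivation:
Line 1: ['chair', 'large'] (min_width=11, slack=0)
Line 2: ['memory'] (min_width=6, slack=5)
Line 3: ['bridge', 'was'] (min_width=10, slack=1)
Line 4: ['address'] (min_width=7, slack=4)
Line 5: ['cloud', 'bean'] (min_width=10, slack=1)
Line 6: ['elephant'] (min_width=8, slack=3)
Line 7: ['dinosaur'] (min_width=8, slack=3)
Line 8: ['early', 'hard'] (min_width=10, slack=1)
Line 9: ['machine'] (min_width=7, slack=4)
Line 10: ['garden', 'be'] (min_width=9, slack=2)
Line 11: ['moon'] (min_width=4, slack=7)
Line 12: ['keyboard'] (min_width=8, slack=3)
Line 13: ['water'] (min_width=5, slack=6)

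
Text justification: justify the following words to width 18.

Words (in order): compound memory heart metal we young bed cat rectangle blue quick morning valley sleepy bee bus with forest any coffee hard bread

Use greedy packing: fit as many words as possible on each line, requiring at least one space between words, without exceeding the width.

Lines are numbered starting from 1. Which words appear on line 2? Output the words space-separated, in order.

Line 1: ['compound', 'memory'] (min_width=15, slack=3)
Line 2: ['heart', 'metal', 'we'] (min_width=14, slack=4)
Line 3: ['young', 'bed', 'cat'] (min_width=13, slack=5)
Line 4: ['rectangle', 'blue'] (min_width=14, slack=4)
Line 5: ['quick', 'morning'] (min_width=13, slack=5)
Line 6: ['valley', 'sleepy', 'bee'] (min_width=17, slack=1)
Line 7: ['bus', 'with', 'forest'] (min_width=15, slack=3)
Line 8: ['any', 'coffee', 'hard'] (min_width=15, slack=3)
Line 9: ['bread'] (min_width=5, slack=13)

Answer: heart metal we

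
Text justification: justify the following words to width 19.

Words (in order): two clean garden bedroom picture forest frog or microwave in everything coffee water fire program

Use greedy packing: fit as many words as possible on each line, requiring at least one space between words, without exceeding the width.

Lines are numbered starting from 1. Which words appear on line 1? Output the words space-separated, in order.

Answer: two clean garden

Derivation:
Line 1: ['two', 'clean', 'garden'] (min_width=16, slack=3)
Line 2: ['bedroom', 'picture'] (min_width=15, slack=4)
Line 3: ['forest', 'frog', 'or'] (min_width=14, slack=5)
Line 4: ['microwave', 'in'] (min_width=12, slack=7)
Line 5: ['everything', 'coffee'] (min_width=17, slack=2)
Line 6: ['water', 'fire', 'program'] (min_width=18, slack=1)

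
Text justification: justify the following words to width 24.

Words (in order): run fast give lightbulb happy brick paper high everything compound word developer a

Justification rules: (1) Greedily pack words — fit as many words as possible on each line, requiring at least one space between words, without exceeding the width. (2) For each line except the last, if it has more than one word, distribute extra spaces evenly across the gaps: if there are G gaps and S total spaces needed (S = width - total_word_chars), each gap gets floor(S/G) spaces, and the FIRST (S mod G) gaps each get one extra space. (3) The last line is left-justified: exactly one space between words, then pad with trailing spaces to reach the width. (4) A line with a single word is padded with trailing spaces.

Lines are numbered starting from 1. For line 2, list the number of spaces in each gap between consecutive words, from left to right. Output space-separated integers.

Line 1: ['run', 'fast', 'give', 'lightbulb'] (min_width=23, slack=1)
Line 2: ['happy', 'brick', 'paper', 'high'] (min_width=22, slack=2)
Line 3: ['everything', 'compound', 'word'] (min_width=24, slack=0)
Line 4: ['developer', 'a'] (min_width=11, slack=13)

Answer: 2 2 1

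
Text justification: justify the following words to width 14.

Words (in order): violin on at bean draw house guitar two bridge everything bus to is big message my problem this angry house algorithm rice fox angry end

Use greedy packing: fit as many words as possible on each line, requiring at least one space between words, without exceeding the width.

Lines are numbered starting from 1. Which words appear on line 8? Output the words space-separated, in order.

Line 1: ['violin', 'on', 'at'] (min_width=12, slack=2)
Line 2: ['bean', 'draw'] (min_width=9, slack=5)
Line 3: ['house', 'guitar'] (min_width=12, slack=2)
Line 4: ['two', 'bridge'] (min_width=10, slack=4)
Line 5: ['everything', 'bus'] (min_width=14, slack=0)
Line 6: ['to', 'is', 'big'] (min_width=9, slack=5)
Line 7: ['message', 'my'] (min_width=10, slack=4)
Line 8: ['problem', 'this'] (min_width=12, slack=2)
Line 9: ['angry', 'house'] (min_width=11, slack=3)
Line 10: ['algorithm', 'rice'] (min_width=14, slack=0)
Line 11: ['fox', 'angry', 'end'] (min_width=13, slack=1)

Answer: problem this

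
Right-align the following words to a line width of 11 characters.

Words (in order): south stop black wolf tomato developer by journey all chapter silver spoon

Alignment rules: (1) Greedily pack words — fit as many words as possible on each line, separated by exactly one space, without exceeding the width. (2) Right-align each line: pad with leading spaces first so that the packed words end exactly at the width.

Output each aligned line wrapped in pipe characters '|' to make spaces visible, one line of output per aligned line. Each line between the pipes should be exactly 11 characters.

Line 1: ['south', 'stop'] (min_width=10, slack=1)
Line 2: ['black', 'wolf'] (min_width=10, slack=1)
Line 3: ['tomato'] (min_width=6, slack=5)
Line 4: ['developer'] (min_width=9, slack=2)
Line 5: ['by', 'journey'] (min_width=10, slack=1)
Line 6: ['all', 'chapter'] (min_width=11, slack=0)
Line 7: ['silver'] (min_width=6, slack=5)
Line 8: ['spoon'] (min_width=5, slack=6)

Answer: | south stop|
| black wolf|
|     tomato|
|  developer|
| by journey|
|all chapter|
|     silver|
|      spoon|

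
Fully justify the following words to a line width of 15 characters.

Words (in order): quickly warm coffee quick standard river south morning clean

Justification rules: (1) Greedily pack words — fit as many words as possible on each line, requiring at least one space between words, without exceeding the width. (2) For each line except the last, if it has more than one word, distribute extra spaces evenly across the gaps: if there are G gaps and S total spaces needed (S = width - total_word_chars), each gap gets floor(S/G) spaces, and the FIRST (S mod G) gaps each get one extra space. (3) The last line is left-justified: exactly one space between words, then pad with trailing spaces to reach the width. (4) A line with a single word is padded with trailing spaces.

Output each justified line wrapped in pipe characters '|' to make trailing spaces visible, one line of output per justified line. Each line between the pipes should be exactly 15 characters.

Line 1: ['quickly', 'warm'] (min_width=12, slack=3)
Line 2: ['coffee', 'quick'] (min_width=12, slack=3)
Line 3: ['standard', 'river'] (min_width=14, slack=1)
Line 4: ['south', 'morning'] (min_width=13, slack=2)
Line 5: ['clean'] (min_width=5, slack=10)

Answer: |quickly    warm|
|coffee    quick|
|standard  river|
|south   morning|
|clean          |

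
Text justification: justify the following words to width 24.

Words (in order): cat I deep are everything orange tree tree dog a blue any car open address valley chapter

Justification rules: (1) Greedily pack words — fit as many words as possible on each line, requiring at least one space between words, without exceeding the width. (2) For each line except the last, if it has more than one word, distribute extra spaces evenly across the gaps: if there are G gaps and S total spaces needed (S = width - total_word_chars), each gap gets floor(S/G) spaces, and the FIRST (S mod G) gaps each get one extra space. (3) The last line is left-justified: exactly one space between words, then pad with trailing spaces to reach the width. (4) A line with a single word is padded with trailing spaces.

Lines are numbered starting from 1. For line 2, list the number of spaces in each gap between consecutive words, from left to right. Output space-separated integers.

Line 1: ['cat', 'I', 'deep', 'are'] (min_width=14, slack=10)
Line 2: ['everything', 'orange', 'tree'] (min_width=22, slack=2)
Line 3: ['tree', 'dog', 'a', 'blue', 'any', 'car'] (min_width=23, slack=1)
Line 4: ['open', 'address', 'valley'] (min_width=19, slack=5)
Line 5: ['chapter'] (min_width=7, slack=17)

Answer: 2 2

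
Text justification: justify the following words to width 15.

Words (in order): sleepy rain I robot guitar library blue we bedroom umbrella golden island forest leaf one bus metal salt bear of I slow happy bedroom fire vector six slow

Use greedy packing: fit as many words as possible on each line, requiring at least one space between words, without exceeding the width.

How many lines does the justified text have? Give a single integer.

Answer: 11

Derivation:
Line 1: ['sleepy', 'rain', 'I'] (min_width=13, slack=2)
Line 2: ['robot', 'guitar'] (min_width=12, slack=3)
Line 3: ['library', 'blue', 'we'] (min_width=15, slack=0)
Line 4: ['bedroom'] (min_width=7, slack=8)
Line 5: ['umbrella', 'golden'] (min_width=15, slack=0)
Line 6: ['island', 'forest'] (min_width=13, slack=2)
Line 7: ['leaf', 'one', 'bus'] (min_width=12, slack=3)
Line 8: ['metal', 'salt', 'bear'] (min_width=15, slack=0)
Line 9: ['of', 'I', 'slow', 'happy'] (min_width=15, slack=0)
Line 10: ['bedroom', 'fire'] (min_width=12, slack=3)
Line 11: ['vector', 'six', 'slow'] (min_width=15, slack=0)
Total lines: 11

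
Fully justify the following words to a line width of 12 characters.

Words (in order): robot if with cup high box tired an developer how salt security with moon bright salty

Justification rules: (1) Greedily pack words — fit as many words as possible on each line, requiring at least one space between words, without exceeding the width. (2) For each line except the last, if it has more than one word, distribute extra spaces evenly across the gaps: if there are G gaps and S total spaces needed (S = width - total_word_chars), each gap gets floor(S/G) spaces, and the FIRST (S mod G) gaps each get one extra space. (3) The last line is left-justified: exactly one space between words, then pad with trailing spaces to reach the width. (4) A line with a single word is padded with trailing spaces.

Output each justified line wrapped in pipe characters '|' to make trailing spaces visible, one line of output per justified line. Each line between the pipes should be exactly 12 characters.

Line 1: ['robot', 'if'] (min_width=8, slack=4)
Line 2: ['with', 'cup'] (min_width=8, slack=4)
Line 3: ['high', 'box'] (min_width=8, slack=4)
Line 4: ['tired', 'an'] (min_width=8, slack=4)
Line 5: ['developer'] (min_width=9, slack=3)
Line 6: ['how', 'salt'] (min_width=8, slack=4)
Line 7: ['security'] (min_width=8, slack=4)
Line 8: ['with', 'moon'] (min_width=9, slack=3)
Line 9: ['bright', 'salty'] (min_width=12, slack=0)

Answer: |robot     if|
|with     cup|
|high     box|
|tired     an|
|developer   |
|how     salt|
|security    |
|with    moon|
|bright salty|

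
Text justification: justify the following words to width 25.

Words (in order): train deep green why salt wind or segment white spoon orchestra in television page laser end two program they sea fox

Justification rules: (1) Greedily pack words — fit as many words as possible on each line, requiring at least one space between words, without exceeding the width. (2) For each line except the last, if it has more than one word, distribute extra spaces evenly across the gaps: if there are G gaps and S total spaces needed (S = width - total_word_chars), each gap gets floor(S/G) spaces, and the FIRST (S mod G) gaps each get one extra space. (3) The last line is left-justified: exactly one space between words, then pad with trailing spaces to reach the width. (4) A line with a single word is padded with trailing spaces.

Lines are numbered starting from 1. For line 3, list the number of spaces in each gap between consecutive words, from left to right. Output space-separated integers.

Answer: 5 4

Derivation:
Line 1: ['train', 'deep', 'green', 'why', 'salt'] (min_width=25, slack=0)
Line 2: ['wind', 'or', 'segment', 'white'] (min_width=21, slack=4)
Line 3: ['spoon', 'orchestra', 'in'] (min_width=18, slack=7)
Line 4: ['television', 'page', 'laser', 'end'] (min_width=25, slack=0)
Line 5: ['two', 'program', 'they', 'sea', 'fox'] (min_width=24, slack=1)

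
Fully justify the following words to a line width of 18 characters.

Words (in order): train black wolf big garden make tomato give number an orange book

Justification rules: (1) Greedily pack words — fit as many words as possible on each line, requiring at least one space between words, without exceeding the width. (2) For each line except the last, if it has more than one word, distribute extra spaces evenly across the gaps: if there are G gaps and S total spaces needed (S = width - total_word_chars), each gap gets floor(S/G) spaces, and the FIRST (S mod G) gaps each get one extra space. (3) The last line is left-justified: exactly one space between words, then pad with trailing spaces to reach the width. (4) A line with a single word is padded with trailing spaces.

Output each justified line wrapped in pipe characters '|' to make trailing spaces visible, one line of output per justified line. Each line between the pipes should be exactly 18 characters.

Answer: |train  black  wolf|
|big   garden  make|
|tomato give number|
|an orange book    |

Derivation:
Line 1: ['train', 'black', 'wolf'] (min_width=16, slack=2)
Line 2: ['big', 'garden', 'make'] (min_width=15, slack=3)
Line 3: ['tomato', 'give', 'number'] (min_width=18, slack=0)
Line 4: ['an', 'orange', 'book'] (min_width=14, slack=4)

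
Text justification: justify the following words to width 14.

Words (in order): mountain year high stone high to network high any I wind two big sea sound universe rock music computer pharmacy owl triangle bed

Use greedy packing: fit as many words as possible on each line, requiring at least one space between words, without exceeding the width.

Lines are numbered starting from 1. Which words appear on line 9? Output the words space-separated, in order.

Answer: pharmacy owl

Derivation:
Line 1: ['mountain', 'year'] (min_width=13, slack=1)
Line 2: ['high', 'stone'] (min_width=10, slack=4)
Line 3: ['high', 'to'] (min_width=7, slack=7)
Line 4: ['network', 'high'] (min_width=12, slack=2)
Line 5: ['any', 'I', 'wind', 'two'] (min_width=14, slack=0)
Line 6: ['big', 'sea', 'sound'] (min_width=13, slack=1)
Line 7: ['universe', 'rock'] (min_width=13, slack=1)
Line 8: ['music', 'computer'] (min_width=14, slack=0)
Line 9: ['pharmacy', 'owl'] (min_width=12, slack=2)
Line 10: ['triangle', 'bed'] (min_width=12, slack=2)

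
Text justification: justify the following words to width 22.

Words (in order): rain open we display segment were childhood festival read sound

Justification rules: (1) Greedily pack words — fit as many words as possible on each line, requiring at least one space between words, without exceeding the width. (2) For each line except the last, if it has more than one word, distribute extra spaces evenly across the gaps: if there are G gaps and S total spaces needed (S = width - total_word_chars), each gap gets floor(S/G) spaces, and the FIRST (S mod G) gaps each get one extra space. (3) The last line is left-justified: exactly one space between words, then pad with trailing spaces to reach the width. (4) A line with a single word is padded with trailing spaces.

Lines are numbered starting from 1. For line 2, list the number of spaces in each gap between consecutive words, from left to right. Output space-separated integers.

Line 1: ['rain', 'open', 'we', 'display'] (min_width=20, slack=2)
Line 2: ['segment', 'were', 'childhood'] (min_width=22, slack=0)
Line 3: ['festival', 'read', 'sound'] (min_width=19, slack=3)

Answer: 1 1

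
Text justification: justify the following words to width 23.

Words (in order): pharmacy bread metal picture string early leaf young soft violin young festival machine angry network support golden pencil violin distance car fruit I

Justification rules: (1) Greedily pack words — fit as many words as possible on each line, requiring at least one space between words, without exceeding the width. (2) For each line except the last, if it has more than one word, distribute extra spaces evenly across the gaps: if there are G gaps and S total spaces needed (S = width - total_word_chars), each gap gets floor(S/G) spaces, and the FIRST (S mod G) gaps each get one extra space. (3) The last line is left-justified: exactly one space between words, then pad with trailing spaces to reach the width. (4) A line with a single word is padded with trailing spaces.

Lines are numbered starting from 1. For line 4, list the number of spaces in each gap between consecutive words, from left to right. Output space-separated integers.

Line 1: ['pharmacy', 'bread', 'metal'] (min_width=20, slack=3)
Line 2: ['picture', 'string', 'early'] (min_width=20, slack=3)
Line 3: ['leaf', 'young', 'soft', 'violin'] (min_width=22, slack=1)
Line 4: ['young', 'festival', 'machine'] (min_width=22, slack=1)
Line 5: ['angry', 'network', 'support'] (min_width=21, slack=2)
Line 6: ['golden', 'pencil', 'violin'] (min_width=20, slack=3)
Line 7: ['distance', 'car', 'fruit', 'I'] (min_width=20, slack=3)

Answer: 2 1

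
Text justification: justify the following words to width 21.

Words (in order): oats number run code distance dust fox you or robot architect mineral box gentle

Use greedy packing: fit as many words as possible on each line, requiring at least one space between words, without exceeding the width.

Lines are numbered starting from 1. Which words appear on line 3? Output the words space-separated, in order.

Answer: or robot architect

Derivation:
Line 1: ['oats', 'number', 'run', 'code'] (min_width=20, slack=1)
Line 2: ['distance', 'dust', 'fox', 'you'] (min_width=21, slack=0)
Line 3: ['or', 'robot', 'architect'] (min_width=18, slack=3)
Line 4: ['mineral', 'box', 'gentle'] (min_width=18, slack=3)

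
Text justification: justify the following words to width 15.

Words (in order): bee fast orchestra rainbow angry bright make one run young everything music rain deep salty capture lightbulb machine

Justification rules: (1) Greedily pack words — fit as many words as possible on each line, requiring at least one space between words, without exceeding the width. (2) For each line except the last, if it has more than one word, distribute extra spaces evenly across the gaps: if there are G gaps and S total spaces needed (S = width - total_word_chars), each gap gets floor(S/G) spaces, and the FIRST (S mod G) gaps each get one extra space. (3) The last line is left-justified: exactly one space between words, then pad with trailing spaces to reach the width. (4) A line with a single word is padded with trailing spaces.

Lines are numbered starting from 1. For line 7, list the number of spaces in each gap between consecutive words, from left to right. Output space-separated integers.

Line 1: ['bee', 'fast'] (min_width=8, slack=7)
Line 2: ['orchestra'] (min_width=9, slack=6)
Line 3: ['rainbow', 'angry'] (min_width=13, slack=2)
Line 4: ['bright', 'make', 'one'] (min_width=15, slack=0)
Line 5: ['run', 'young'] (min_width=9, slack=6)
Line 6: ['everything'] (min_width=10, slack=5)
Line 7: ['music', 'rain', 'deep'] (min_width=15, slack=0)
Line 8: ['salty', 'capture'] (min_width=13, slack=2)
Line 9: ['lightbulb'] (min_width=9, slack=6)
Line 10: ['machine'] (min_width=7, slack=8)

Answer: 1 1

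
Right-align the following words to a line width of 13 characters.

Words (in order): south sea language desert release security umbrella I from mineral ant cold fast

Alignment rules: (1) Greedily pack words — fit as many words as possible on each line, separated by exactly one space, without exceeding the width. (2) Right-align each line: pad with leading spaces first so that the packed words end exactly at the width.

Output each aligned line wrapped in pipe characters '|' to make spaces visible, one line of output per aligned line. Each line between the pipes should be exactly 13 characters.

Line 1: ['south', 'sea'] (min_width=9, slack=4)
Line 2: ['language'] (min_width=8, slack=5)
Line 3: ['desert'] (min_width=6, slack=7)
Line 4: ['release'] (min_width=7, slack=6)
Line 5: ['security'] (min_width=8, slack=5)
Line 6: ['umbrella', 'I'] (min_width=10, slack=3)
Line 7: ['from', 'mineral'] (min_width=12, slack=1)
Line 8: ['ant', 'cold', 'fast'] (min_width=13, slack=0)

Answer: |    south sea|
|     language|
|       desert|
|      release|
|     security|
|   umbrella I|
| from mineral|
|ant cold fast|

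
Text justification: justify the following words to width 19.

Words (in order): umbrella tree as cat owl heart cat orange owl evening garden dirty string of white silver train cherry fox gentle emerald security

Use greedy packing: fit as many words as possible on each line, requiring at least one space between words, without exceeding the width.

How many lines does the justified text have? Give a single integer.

Answer: 8

Derivation:
Line 1: ['umbrella', 'tree', 'as'] (min_width=16, slack=3)
Line 2: ['cat', 'owl', 'heart', 'cat'] (min_width=17, slack=2)
Line 3: ['orange', 'owl', 'evening'] (min_width=18, slack=1)
Line 4: ['garden', 'dirty', 'string'] (min_width=19, slack=0)
Line 5: ['of', 'white', 'silver'] (min_width=15, slack=4)
Line 6: ['train', 'cherry', 'fox'] (min_width=16, slack=3)
Line 7: ['gentle', 'emerald'] (min_width=14, slack=5)
Line 8: ['security'] (min_width=8, slack=11)
Total lines: 8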